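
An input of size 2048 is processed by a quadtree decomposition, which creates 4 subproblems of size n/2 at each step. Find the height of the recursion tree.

For divide and conquer with division factor 2:

Problem sizes at each level:
Level 0: 2048
Level 1: 1024
Level 2: 512
Level 3: 256
Level 4: 128
Level 5: 64
Level 6: 32
Level 7: 16
Level 8: 8
Level 9: 4
Level 10: 2
Level 11: 1

The root is level 0 and the size-1 base case is level 11 (the tree spans levels 0 through 11, i.e. 12 levels counting the root), so the depth is the number of divisions: log_2(2048) = 11

The recursion tree depth is log_2(2048) = 11. At each level, the problem size is divided by 2, so it takes 11 divisions to reduce to a base case of size 1. The algorithm makes 4 recursive calls at each level.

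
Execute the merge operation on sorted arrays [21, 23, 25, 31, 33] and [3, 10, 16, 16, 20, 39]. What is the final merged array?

Merging process:

Compare 21 vs 3: take 3 from right. Merged: [3]
Compare 21 vs 10: take 10 from right. Merged: [3, 10]
Compare 21 vs 16: take 16 from right. Merged: [3, 10, 16]
Compare 21 vs 16: take 16 from right. Merged: [3, 10, 16, 16]
Compare 21 vs 20: take 20 from right. Merged: [3, 10, 16, 16, 20]
Compare 21 vs 39: take 21 from left. Merged: [3, 10, 16, 16, 20, 21]
Compare 23 vs 39: take 23 from left. Merged: [3, 10, 16, 16, 20, 21, 23]
Compare 25 vs 39: take 25 from left. Merged: [3, 10, 16, 16, 20, 21, 23, 25]
Compare 31 vs 39: take 31 from left. Merged: [3, 10, 16, 16, 20, 21, 23, 25, 31]
Compare 33 vs 39: take 33 from left. Merged: [3, 10, 16, 16, 20, 21, 23, 25, 31, 33]
Append remaining from right: [39]. Merged: [3, 10, 16, 16, 20, 21, 23, 25, 31, 33, 39]

Final merged array: [3, 10, 16, 16, 20, 21, 23, 25, 31, 33, 39]
Total comparisons: 10

The merged array is [3, 10, 16, 16, 20, 21, 23, 25, 31, 33, 39], requiring 10 comparisons. The merge step runs in O(n) time where n is the total number of elements.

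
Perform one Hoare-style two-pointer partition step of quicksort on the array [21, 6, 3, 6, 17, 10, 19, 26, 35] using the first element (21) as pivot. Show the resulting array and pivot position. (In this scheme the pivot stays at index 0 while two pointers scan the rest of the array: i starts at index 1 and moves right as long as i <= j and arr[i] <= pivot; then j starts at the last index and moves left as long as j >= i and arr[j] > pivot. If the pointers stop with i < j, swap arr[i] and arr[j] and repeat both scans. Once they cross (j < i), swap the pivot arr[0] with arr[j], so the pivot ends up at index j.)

Hoare-style two-pointer partition with pivot = 21:

Initial array: [21, 6, 3, 6, 17, 10, 19, 26, 35]

Pointers start at i = 1, j = 8.
i ends at 7, j ends at 6: the pointers have crossed (j < i), so scanning stops.

Swap pivot arr[0] with arr[6] to place pivot at position 6: [19, 6, 3, 6, 17, 10, 21, 26, 35]
Pivot position: 6

After partitioning with pivot 21, the array becomes [19, 6, 3, 6, 17, 10, 21, 26, 35]. The pivot is placed at index 6. All elements to the left of the pivot are <= 21, and all elements to the right are > 21.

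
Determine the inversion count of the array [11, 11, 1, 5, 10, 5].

Finding inversions in [11, 11, 1, 5, 10, 5]:

(0, 2): arr[0]=11 > arr[2]=1
(0, 3): arr[0]=11 > arr[3]=5
(0, 4): arr[0]=11 > arr[4]=10
(0, 5): arr[0]=11 > arr[5]=5
(1, 2): arr[1]=11 > arr[2]=1
(1, 3): arr[1]=11 > arr[3]=5
(1, 4): arr[1]=11 > arr[4]=10
(1, 5): arr[1]=11 > arr[5]=5
(4, 5): arr[4]=10 > arr[5]=5

Total inversions: 9

The array has 9 inversion(s): (0,2), (0,3), (0,4), (0,5), (1,2), (1,3), (1,4), (1,5), (4,5). Each pair (i,j) satisfies i < j and arr[i] > arr[j].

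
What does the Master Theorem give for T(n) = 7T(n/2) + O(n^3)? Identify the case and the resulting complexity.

Master Theorem for T(n) = 7T(n/2) + O(n^3):

a = 7, b = 2, c = 3
log_b(a) = log_2(7) = 2.8074

Case 3: c = 3 > log_2(7) = 2.8074
T(n) = O(n^3) = O(n^3)

For T(n) = 7T(n/2) + O(n^3): log_2(7) = 2.8074. This is Case 3 of the Master Theorem (c > log_b(a), work dominated by root), giving O(n^3).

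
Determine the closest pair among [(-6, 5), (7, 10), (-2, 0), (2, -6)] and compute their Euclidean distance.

Computing all pairwise distances among 4 points:

d((-6, 5), (7, 10)) = 13.9284
d((-6, 5), (-2, 0)) = 6.4031 <-- minimum
d((-6, 5), (2, -6)) = 13.6015
d((7, 10), (-2, 0)) = 13.4536
d((7, 10), (2, -6)) = 16.7631
d((-2, 0), (2, -6)) = 7.2111

Closest pair: (-6, 5) and (-2, 0) with distance 6.4031

The closest pair is (-6, 5) and (-2, 0) with Euclidean distance 6.4031. For 4 points, brute-force pairwise comparison is shown above. For large n, the divide-and-conquer algorithm (sort by x, recurse on halves, check the dividing strip) achieves O(n log n).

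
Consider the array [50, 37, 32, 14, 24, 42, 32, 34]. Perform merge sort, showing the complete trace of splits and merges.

Merge sort trace:

Split: [50, 37, 32, 14, 24, 42, 32, 34] -> [50, 37, 32, 14] and [24, 42, 32, 34]
  Split: [50, 37, 32, 14] -> [50, 37] and [32, 14]
    Split: [50, 37] -> [50] and [37]
    Merge: [50] + [37] -> [37, 50]
    Split: [32, 14] -> [32] and [14]
    Merge: [32] + [14] -> [14, 32]
  Merge: [37, 50] + [14, 32] -> [14, 32, 37, 50]
  Split: [24, 42, 32, 34] -> [24, 42] and [32, 34]
    Split: [24, 42] -> [24] and [42]
    Merge: [24] + [42] -> [24, 42]
    Split: [32, 34] -> [32] and [34]
    Merge: [32] + [34] -> [32, 34]
  Merge: [24, 42] + [32, 34] -> [24, 32, 34, 42]
Merge: [14, 32, 37, 50] + [24, 32, 34, 42] -> [14, 24, 32, 32, 34, 37, 42, 50]

Final sorted array: [14, 24, 32, 32, 34, 37, 42, 50]

The merge sort proceeds by recursively splitting the array and merging sorted halves.
After all merges, the sorted array is [14, 24, 32, 32, 34, 37, 42, 50].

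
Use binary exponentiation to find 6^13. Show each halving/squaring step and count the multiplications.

Computing 6^13 by squaring (build up from 6^1; each line after the first costs one multiplication):

6^1 = 6
6^2 = (6^1)^2 = 6^2 = 36
6^3 = 6 * 6^2 = 6 * 36 = 216
6^6 = (6^3)^2 = 216^2 = 46656
6^12 = (6^6)^2 = 46656^2 = 2176782336
6^13 = 6 * 6^12 = 6 * 2176782336 = 13060694016

Result: 13060694016
Multiplications needed: 5 (5 lines after 6^1)

6^13 = 13060694016. Using exponentiation by squaring, this requires 5 multiplications. The key idea: if the exponent is even, square the half-power; if odd, multiply by the base once.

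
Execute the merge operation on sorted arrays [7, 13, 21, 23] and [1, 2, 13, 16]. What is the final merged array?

Merging process:

Compare 7 vs 1: take 1 from right. Merged: [1]
Compare 7 vs 2: take 2 from right. Merged: [1, 2]
Compare 7 vs 13: take 7 from left. Merged: [1, 2, 7]
Compare 13 vs 13: take 13 from left. Merged: [1, 2, 7, 13]
Compare 21 vs 13: take 13 from right. Merged: [1, 2, 7, 13, 13]
Compare 21 vs 16: take 16 from right. Merged: [1, 2, 7, 13, 13, 16]
Append remaining from left: [21, 23]. Merged: [1, 2, 7, 13, 13, 16, 21, 23]

Final merged array: [1, 2, 7, 13, 13, 16, 21, 23]
Total comparisons: 6

The merged array is [1, 2, 7, 13, 13, 16, 21, 23], requiring 6 comparisons. The merge step runs in O(n) time where n is the total number of elements.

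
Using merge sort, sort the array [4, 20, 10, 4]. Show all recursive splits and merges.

Merge sort trace:

Split: [4, 20, 10, 4] -> [4, 20] and [10, 4]
  Split: [4, 20] -> [4] and [20]
  Merge: [4] + [20] -> [4, 20]
  Split: [10, 4] -> [10] and [4]
  Merge: [10] + [4] -> [4, 10]
Merge: [4, 20] + [4, 10] -> [4, 4, 10, 20]

Final sorted array: [4, 4, 10, 20]

The merge sort proceeds by recursively splitting the array and merging sorted halves.
After all merges, the sorted array is [4, 4, 10, 20].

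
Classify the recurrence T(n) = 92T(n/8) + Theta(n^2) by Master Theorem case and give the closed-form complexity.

Master Theorem for T(n) = 92T(n/8) + O(n^2):

a = 92, b = 8, c = 2
log_b(a) = log_8(92) = 2.1745

Case 1: c = 2 < log_8(92) = 2.1745
T(n) = O(n^(log_8 92))

For T(n) = 92T(n/8) + O(n^2): log_8(92) = 2.1745. This is Case 1 of the Master Theorem (c < log_b(a), work dominated by leaves), giving O(n^(log_8 92)).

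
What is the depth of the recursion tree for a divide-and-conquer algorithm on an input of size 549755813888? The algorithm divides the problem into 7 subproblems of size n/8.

For divide and conquer with division factor 8:

Problem sizes at each level:
Level 0: 549755813888
Level 1: 68719476736
Level 2: 8589934592
Level 3: 1073741824
Level 4: 134217728
Level 5: 16777216
Level 6: 2097152
Level 7: 262144
Level 8: 32768
Level 9: 4096
Level 10: 512
Level 11: 64
Level 12: 8
Level 13: 1

The root is level 0 and the size-1 base case is level 13 (the tree spans levels 0 through 13, i.e. 14 levels counting the root), so the depth is the number of divisions: log_8(549755813888) = 13

The recursion tree depth is log_8(549755813888) = 13. At each level, the problem size is divided by 8, so it takes 13 divisions to reduce to a base case of size 1. The algorithm makes 7 recursive calls at each level.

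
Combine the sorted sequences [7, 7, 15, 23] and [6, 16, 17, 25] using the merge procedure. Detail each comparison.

Merging process:

Compare 7 vs 6: take 6 from right. Merged: [6]
Compare 7 vs 16: take 7 from left. Merged: [6, 7]
Compare 7 vs 16: take 7 from left. Merged: [6, 7, 7]
Compare 15 vs 16: take 15 from left. Merged: [6, 7, 7, 15]
Compare 23 vs 16: take 16 from right. Merged: [6, 7, 7, 15, 16]
Compare 23 vs 17: take 17 from right. Merged: [6, 7, 7, 15, 16, 17]
Compare 23 vs 25: take 23 from left. Merged: [6, 7, 7, 15, 16, 17, 23]
Append remaining from right: [25]. Merged: [6, 7, 7, 15, 16, 17, 23, 25]

Final merged array: [6, 7, 7, 15, 16, 17, 23, 25]
Total comparisons: 7

The merged array is [6, 7, 7, 15, 16, 17, 23, 25], requiring 7 comparisons. The merge step runs in O(n) time where n is the total number of elements.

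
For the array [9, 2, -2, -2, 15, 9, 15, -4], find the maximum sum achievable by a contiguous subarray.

Using Kadane's algorithm on [9, 2, -2, -2, 15, 9, 15, -4]:

Scanning through the array:
Position 1 (value 2): max_ending_here = 11, max_so_far = 11
Position 2 (value -2): max_ending_here = 9, max_so_far = 11
Position 3 (value -2): max_ending_here = 7, max_so_far = 11
Position 4 (value 15): max_ending_here = 22, max_so_far = 22
Position 5 (value 9): max_ending_here = 31, max_so_far = 31
Position 6 (value 15): max_ending_here = 46, max_so_far = 46
Position 7 (value -4): max_ending_here = 42, max_so_far = 46

Maximum subarray: [9, 2, -2, -2, 15, 9, 15]
Maximum sum: 46

The maximum subarray is [9, 2, -2, -2, 15, 9, 15] with sum 46. This subarray runs from index 0 to index 6.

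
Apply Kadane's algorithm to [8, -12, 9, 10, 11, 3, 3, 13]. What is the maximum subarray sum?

Using Kadane's algorithm on [8, -12, 9, 10, 11, 3, 3, 13]:

Scanning through the array:
Position 1 (value -12): max_ending_here = -4, max_so_far = 8
Position 2 (value 9): max_ending_here = 9, max_so_far = 9
Position 3 (value 10): max_ending_here = 19, max_so_far = 19
Position 4 (value 11): max_ending_here = 30, max_so_far = 30
Position 5 (value 3): max_ending_here = 33, max_so_far = 33
Position 6 (value 3): max_ending_here = 36, max_so_far = 36
Position 7 (value 13): max_ending_here = 49, max_so_far = 49

Maximum subarray: [9, 10, 11, 3, 3, 13]
Maximum sum: 49

The maximum subarray is [9, 10, 11, 3, 3, 13] with sum 49. This subarray runs from index 2 to index 7.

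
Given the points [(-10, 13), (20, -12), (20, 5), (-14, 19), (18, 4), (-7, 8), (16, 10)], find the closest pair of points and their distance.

Computing all pairwise distances among 7 points:

d((-10, 13), (20, -12)) = 39.0512
d((-10, 13), (20, 5)) = 31.0483
d((-10, 13), (-14, 19)) = 7.2111
d((-10, 13), (18, 4)) = 29.4109
d((-10, 13), (-7, 8)) = 5.831
d((-10, 13), (16, 10)) = 26.1725
d((20, -12), (20, 5)) = 17.0
d((20, -12), (-14, 19)) = 46.0109
d((20, -12), (18, 4)) = 16.1245
d((20, -12), (-7, 8)) = 33.6006
d((20, -12), (16, 10)) = 22.3607
d((20, 5), (-14, 19)) = 36.7696
d((20, 5), (18, 4)) = 2.2361 <-- minimum
d((20, 5), (-7, 8)) = 27.1662
d((20, 5), (16, 10)) = 6.4031
d((-14, 19), (18, 4)) = 35.3412
d((-14, 19), (-7, 8)) = 13.0384
d((-14, 19), (16, 10)) = 31.3209
d((18, 4), (-7, 8)) = 25.318
d((18, 4), (16, 10)) = 6.3246
d((-7, 8), (16, 10)) = 23.0868

Closest pair: (20, 5) and (18, 4) with distance 2.2361

The closest pair is (20, 5) and (18, 4) with Euclidean distance 2.2361. For 7 points, brute-force pairwise comparison is shown above. For large n, the divide-and-conquer algorithm (sort by x, recurse on halves, check the dividing strip) achieves O(n log n).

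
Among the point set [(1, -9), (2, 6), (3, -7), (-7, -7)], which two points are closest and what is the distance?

Computing all pairwise distances among 4 points:

d((1, -9), (2, 6)) = 15.0333
d((1, -9), (3, -7)) = 2.8284 <-- minimum
d((1, -9), (-7, -7)) = 8.2462
d((2, 6), (3, -7)) = 13.0384
d((2, 6), (-7, -7)) = 15.8114
d((3, -7), (-7, -7)) = 10.0

Closest pair: (1, -9) and (3, -7) with distance 2.8284

The closest pair is (1, -9) and (3, -7) with Euclidean distance 2.8284. For 4 points, brute-force pairwise comparison is shown above. For large n, the divide-and-conquer algorithm (sort by x, recurse on halves, check the dividing strip) achieves O(n log n).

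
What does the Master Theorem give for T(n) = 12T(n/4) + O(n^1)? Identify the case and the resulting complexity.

Master Theorem for T(n) = 12T(n/4) + O(n^1):

a = 12, b = 4, c = 1
log_b(a) = log_4(12) = 1.7925

Case 1: c = 1 < log_4(12) = 1.7925
T(n) = O(n^(log_4 12))

For T(n) = 12T(n/4) + O(n^1): log_4(12) = 1.7925. This is Case 1 of the Master Theorem (c < log_b(a), work dominated by leaves), giving O(n^(log_4 12)).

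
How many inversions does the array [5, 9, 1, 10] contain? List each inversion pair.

Finding inversions in [5, 9, 1, 10]:

(0, 2): arr[0]=5 > arr[2]=1
(1, 2): arr[1]=9 > arr[2]=1

Total inversions: 2

The array has 2 inversion(s): (0,2), (1,2). Each pair (i,j) satisfies i < j and arr[i] > arr[j].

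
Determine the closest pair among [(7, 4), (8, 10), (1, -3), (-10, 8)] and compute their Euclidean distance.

Computing all pairwise distances among 4 points:

d((7, 4), (8, 10)) = 6.0828 <-- minimum
d((7, 4), (1, -3)) = 9.2195
d((7, 4), (-10, 8)) = 17.4642
d((8, 10), (1, -3)) = 14.7648
d((8, 10), (-10, 8)) = 18.1108
d((1, -3), (-10, 8)) = 15.5563

Closest pair: (7, 4) and (8, 10) with distance 6.0828

The closest pair is (7, 4) and (8, 10) with Euclidean distance 6.0828. For 4 points, brute-force pairwise comparison is shown above. For large n, the divide-and-conquer algorithm (sort by x, recurse on halves, check the dividing strip) achieves O(n log n).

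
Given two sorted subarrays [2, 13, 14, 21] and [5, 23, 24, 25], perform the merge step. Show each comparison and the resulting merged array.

Merging process:

Compare 2 vs 5: take 2 from left. Merged: [2]
Compare 13 vs 5: take 5 from right. Merged: [2, 5]
Compare 13 vs 23: take 13 from left. Merged: [2, 5, 13]
Compare 14 vs 23: take 14 from left. Merged: [2, 5, 13, 14]
Compare 21 vs 23: take 21 from left. Merged: [2, 5, 13, 14, 21]
Append remaining from right: [23, 24, 25]. Merged: [2, 5, 13, 14, 21, 23, 24, 25]

Final merged array: [2, 5, 13, 14, 21, 23, 24, 25]
Total comparisons: 5

The merged array is [2, 5, 13, 14, 21, 23, 24, 25], requiring 5 comparisons. The merge step runs in O(n) time where n is the total number of elements.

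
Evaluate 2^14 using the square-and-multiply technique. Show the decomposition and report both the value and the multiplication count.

Computing 2^14 by squaring (build up from 2^1; each line after the first costs one multiplication):

2^1 = 2
2^2 = (2^1)^2 = 2^2 = 4
2^3 = 2 * 2^2 = 2 * 4 = 8
2^6 = (2^3)^2 = 8^2 = 64
2^7 = 2 * 2^6 = 2 * 64 = 128
2^14 = (2^7)^2 = 128^2 = 16384

Result: 16384
Multiplications needed: 5 (5 lines after 2^1)

2^14 = 16384. Using exponentiation by squaring, this requires 5 multiplications. The key idea: if the exponent is even, square the half-power; if odd, multiply by the base once.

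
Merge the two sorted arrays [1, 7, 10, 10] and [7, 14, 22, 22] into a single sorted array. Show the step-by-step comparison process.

Merging process:

Compare 1 vs 7: take 1 from left. Merged: [1]
Compare 7 vs 7: take 7 from left. Merged: [1, 7]
Compare 10 vs 7: take 7 from right. Merged: [1, 7, 7]
Compare 10 vs 14: take 10 from left. Merged: [1, 7, 7, 10]
Compare 10 vs 14: take 10 from left. Merged: [1, 7, 7, 10, 10]
Append remaining from right: [14, 22, 22]. Merged: [1, 7, 7, 10, 10, 14, 22, 22]

Final merged array: [1, 7, 7, 10, 10, 14, 22, 22]
Total comparisons: 5

The merged array is [1, 7, 7, 10, 10, 14, 22, 22], requiring 5 comparisons. The merge step runs in O(n) time where n is the total number of elements.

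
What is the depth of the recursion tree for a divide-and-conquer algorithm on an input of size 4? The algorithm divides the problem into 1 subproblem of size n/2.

For divide and conquer with division factor 2:

Problem sizes at each level:
Level 0: 4
Level 1: 2
Level 2: 1

The root is level 0 and the size-1 base case is level 2 (the tree spans levels 0 through 2, i.e. 3 levels counting the root), so the depth is the number of divisions: log_2(4) = 2

The recursion tree depth is log_2(4) = 2. At each level, the problem size is divided by 2, so it takes 2 divisions to reduce to a base case of size 1. The algorithm makes 1 recursive call at each level.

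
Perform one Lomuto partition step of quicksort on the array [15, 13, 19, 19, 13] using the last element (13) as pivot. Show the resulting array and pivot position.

Lomuto partition with pivot = 13:

Initial array: [15, 13, 19, 19, 13]

arr[0]=15 > 13: no swap
arr[1]=13 <= 13: swap with position 0, array becomes [13, 15, 19, 19, 13]
arr[2]=19 > 13: no swap
arr[3]=19 > 13: no swap

Place pivot at position 1: [13, 13, 19, 19, 15]
Pivot position: 1

After partitioning with pivot 13, the array becomes [13, 13, 19, 19, 15]. The pivot is placed at index 1. All elements to the left of the pivot are <= 13, and all elements to the right are > 13.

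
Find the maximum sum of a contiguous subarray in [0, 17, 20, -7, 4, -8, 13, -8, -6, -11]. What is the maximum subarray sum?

Using Kadane's algorithm on [0, 17, 20, -7, 4, -8, 13, -8, -6, -11]:

Scanning through the array:
Position 1 (value 17): max_ending_here = 17, max_so_far = 17
Position 2 (value 20): max_ending_here = 37, max_so_far = 37
Position 3 (value -7): max_ending_here = 30, max_so_far = 37
Position 4 (value 4): max_ending_here = 34, max_so_far = 37
Position 5 (value -8): max_ending_here = 26, max_so_far = 37
Position 6 (value 13): max_ending_here = 39, max_so_far = 39
Position 7 (value -8): max_ending_here = 31, max_so_far = 39
Position 8 (value -6): max_ending_here = 25, max_so_far = 39
Position 9 (value -11): max_ending_here = 14, max_so_far = 39

Maximum subarray: [0, 17, 20, -7, 4, -8, 13]
Maximum sum: 39

The maximum subarray is [0, 17, 20, -7, 4, -8, 13] with sum 39. This subarray runs from index 0 to index 6.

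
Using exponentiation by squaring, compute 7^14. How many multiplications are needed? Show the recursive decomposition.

Computing 7^14 by squaring (build up from 7^1; each line after the first costs one multiplication):

7^1 = 7
7^2 = (7^1)^2 = 7^2 = 49
7^3 = 7 * 7^2 = 7 * 49 = 343
7^6 = (7^3)^2 = 343^2 = 117649
7^7 = 7 * 7^6 = 7 * 117649 = 823543
7^14 = (7^7)^2 = 823543^2 = 678223072849

Result: 678223072849
Multiplications needed: 5 (5 lines after 7^1)

7^14 = 678223072849. Using exponentiation by squaring, this requires 5 multiplications. The key idea: if the exponent is even, square the half-power; if odd, multiply by the base once.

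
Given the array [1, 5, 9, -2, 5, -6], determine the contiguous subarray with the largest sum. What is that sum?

Using Kadane's algorithm on [1, 5, 9, -2, 5, -6]:

Scanning through the array:
Position 1 (value 5): max_ending_here = 6, max_so_far = 6
Position 2 (value 9): max_ending_here = 15, max_so_far = 15
Position 3 (value -2): max_ending_here = 13, max_so_far = 15
Position 4 (value 5): max_ending_here = 18, max_so_far = 18
Position 5 (value -6): max_ending_here = 12, max_so_far = 18

Maximum subarray: [1, 5, 9, -2, 5]
Maximum sum: 18

The maximum subarray is [1, 5, 9, -2, 5] with sum 18. This subarray runs from index 0 to index 4.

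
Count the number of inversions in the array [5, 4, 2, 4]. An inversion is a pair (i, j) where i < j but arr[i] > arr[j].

Finding inversions in [5, 4, 2, 4]:

(0, 1): arr[0]=5 > arr[1]=4
(0, 2): arr[0]=5 > arr[2]=2
(0, 3): arr[0]=5 > arr[3]=4
(1, 2): arr[1]=4 > arr[2]=2

Total inversions: 4

The array has 4 inversion(s): (0,1), (0,2), (0,3), (1,2). Each pair (i,j) satisfies i < j and arr[i] > arr[j].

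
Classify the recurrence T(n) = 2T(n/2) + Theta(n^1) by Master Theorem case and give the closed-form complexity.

Master Theorem for T(n) = 2T(n/2) + O(n^1):

a = 2, b = 2, c = 1
log_b(a) = log_2(2) = 1.0000

Case 2: c = 1 = log_2(2) = 1.0000
T(n) = O(n^1 log n) = O(n log n)

For T(n) = 2T(n/2) + O(n^1): log_2(2) = 1.0000. This is Case 2 of the Master Theorem (c = log_b(a), equal work at all levels), giving O(n log n).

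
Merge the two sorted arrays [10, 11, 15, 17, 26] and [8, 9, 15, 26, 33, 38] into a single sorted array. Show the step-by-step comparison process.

Merging process:

Compare 10 vs 8: take 8 from right. Merged: [8]
Compare 10 vs 9: take 9 from right. Merged: [8, 9]
Compare 10 vs 15: take 10 from left. Merged: [8, 9, 10]
Compare 11 vs 15: take 11 from left. Merged: [8, 9, 10, 11]
Compare 15 vs 15: take 15 from left. Merged: [8, 9, 10, 11, 15]
Compare 17 vs 15: take 15 from right. Merged: [8, 9, 10, 11, 15, 15]
Compare 17 vs 26: take 17 from left. Merged: [8, 9, 10, 11, 15, 15, 17]
Compare 26 vs 26: take 26 from left. Merged: [8, 9, 10, 11, 15, 15, 17, 26]
Append remaining from right: [26, 33, 38]. Merged: [8, 9, 10, 11, 15, 15, 17, 26, 26, 33, 38]

Final merged array: [8, 9, 10, 11, 15, 15, 17, 26, 26, 33, 38]
Total comparisons: 8

The merged array is [8, 9, 10, 11, 15, 15, 17, 26, 26, 33, 38], requiring 8 comparisons. The merge step runs in O(n) time where n is the total number of elements.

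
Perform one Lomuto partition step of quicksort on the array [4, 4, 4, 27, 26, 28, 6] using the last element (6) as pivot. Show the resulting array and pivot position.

Lomuto partition with pivot = 6:

Initial array: [4, 4, 4, 27, 26, 28, 6]

arr[0]=4 <= 6: swap with position 0, array becomes [4, 4, 4, 27, 26, 28, 6]
arr[1]=4 <= 6: swap with position 1, array becomes [4, 4, 4, 27, 26, 28, 6]
arr[2]=4 <= 6: swap with position 2, array becomes [4, 4, 4, 27, 26, 28, 6]
arr[3]=27 > 6: no swap
arr[4]=26 > 6: no swap
arr[5]=28 > 6: no swap

Place pivot at position 3: [4, 4, 4, 6, 26, 28, 27]
Pivot position: 3

After partitioning with pivot 6, the array becomes [4, 4, 4, 6, 26, 28, 27]. The pivot is placed at index 3. All elements to the left of the pivot are <= 6, and all elements to the right are > 6.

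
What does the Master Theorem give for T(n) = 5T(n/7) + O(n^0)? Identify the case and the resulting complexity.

Master Theorem for T(n) = 5T(n/7) + O(n^0):

a = 5, b = 7, c = 0
log_b(a) = log_7(5) = 0.8271

Case 1: c = 0 < log_7(5) = 0.8271
T(n) = O(n^(log_7 5))

For T(n) = 5T(n/7) + O(n^0): log_7(5) = 0.8271. This is Case 1 of the Master Theorem (c < log_b(a), work dominated by leaves), giving O(n^(log_7 5)).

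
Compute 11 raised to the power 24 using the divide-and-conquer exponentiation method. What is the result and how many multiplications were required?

Computing 11^24 by squaring (build up from 11^1; each line after the first costs one multiplication):

11^1 = 11
11^2 = (11^1)^2 = 11^2 = 121
11^3 = 11 * 11^2 = 11 * 121 = 1331
11^6 = (11^3)^2 = 1331^2 = 1771561
11^12 = (11^6)^2 = 1771561^2 = 3138428376721
11^24 = (11^12)^2 = 3138428376721^2 = 9849732675807611094711841

Result: 9849732675807611094711841
Multiplications needed: 5 (5 lines after 11^1)

11^24 = 9849732675807611094711841. Using exponentiation by squaring, this requires 5 multiplications. The key idea: if the exponent is even, square the half-power; if odd, multiply by the base once.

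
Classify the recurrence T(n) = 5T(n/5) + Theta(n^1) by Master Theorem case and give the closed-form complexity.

Master Theorem for T(n) = 5T(n/5) + O(n^1):

a = 5, b = 5, c = 1
log_b(a) = log_5(5) = 1.0000

Case 2: c = 1 = log_5(5) = 1.0000
T(n) = O(n^1 log n) = O(n log n)

For T(n) = 5T(n/5) + O(n^1): log_5(5) = 1.0000. This is Case 2 of the Master Theorem (c = log_b(a), equal work at all levels), giving O(n log n).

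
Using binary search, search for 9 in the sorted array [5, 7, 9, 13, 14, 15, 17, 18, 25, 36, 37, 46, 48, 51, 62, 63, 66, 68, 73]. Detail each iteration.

Binary search for 9 in [5, 7, 9, 13, 14, 15, 17, 18, 25, 36, 37, 46, 48, 51, 62, 63, 66, 68, 73]:

lo=0, hi=18, mid=9, arr[mid]=36 -> 36 > 9, search left half
lo=0, hi=8, mid=4, arr[mid]=14 -> 14 > 9, search left half
lo=0, hi=3, mid=1, arr[mid]=7 -> 7 < 9, search right half
lo=2, hi=3, mid=2, arr[mid]=9 -> Found target at index 2!

Binary search finds 9 at index 2 after 4 comparisons. The search repeatedly halves the search space by comparing with the middle element.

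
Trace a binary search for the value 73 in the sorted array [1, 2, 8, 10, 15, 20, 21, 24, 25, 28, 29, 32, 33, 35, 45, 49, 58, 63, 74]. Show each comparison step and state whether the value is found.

Binary search for 73 in [1, 2, 8, 10, 15, 20, 21, 24, 25, 28, 29, 32, 33, 35, 45, 49, 58, 63, 74]:

lo=0, hi=18, mid=9, arr[mid]=28 -> 28 < 73, search right half
lo=10, hi=18, mid=14, arr[mid]=45 -> 45 < 73, search right half
lo=15, hi=18, mid=16, arr[mid]=58 -> 58 < 73, search right half
lo=17, hi=18, mid=17, arr[mid]=63 -> 63 < 73, search right half
lo=18, hi=18, mid=18, arr[mid]=74 -> 74 > 73, search left half
lo=18 > hi=17, target 73 not found

Binary search determines that 73 is not in the array after 5 comparisons. The search space was exhausted without finding the target.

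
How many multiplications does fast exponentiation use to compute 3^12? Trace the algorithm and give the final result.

Computing 3^12 by squaring (build up from 3^1; each line after the first costs one multiplication):

3^1 = 3
3^2 = (3^1)^2 = 3^2 = 9
3^3 = 3 * 3^2 = 3 * 9 = 27
3^6 = (3^3)^2 = 27^2 = 729
3^12 = (3^6)^2 = 729^2 = 531441

Result: 531441
Multiplications needed: 4 (4 lines after 3^1)

3^12 = 531441. Using exponentiation by squaring, this requires 4 multiplications. The key idea: if the exponent is even, square the half-power; if odd, multiply by the base once.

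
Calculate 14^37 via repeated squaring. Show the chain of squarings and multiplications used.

Computing 14^37 by squaring (build up from 14^1; each line after the first costs one multiplication):

14^1 = 14
14^2 = (14^1)^2 = 14^2 = 196
14^4 = (14^2)^2 = 196^2 = 38416
14^8 = (14^4)^2 = 38416^2 = 1475789056
14^9 = 14 * 14^8 = 14 * 1475789056 = 20661046784
14^18 = (14^9)^2 = 20661046784^2 = 426878854210636742656
14^36 = (14^18)^2 = 426878854210636742656^2 = 182225556172186058674940229804729969934336
14^37 = 14 * 14^36 = 14 * 182225556172186058674940229804729969934336 = 2551157786410604821449163217266219579080704

Result: 2551157786410604821449163217266219579080704
Multiplications needed: 7 (7 lines after 14^1)

14^37 = 2551157786410604821449163217266219579080704. Using exponentiation by squaring, this requires 7 multiplications. The key idea: if the exponent is even, square the half-power; if odd, multiply by the base once.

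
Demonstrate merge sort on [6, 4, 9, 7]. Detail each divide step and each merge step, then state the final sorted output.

Merge sort trace:

Split: [6, 4, 9, 7] -> [6, 4] and [9, 7]
  Split: [6, 4] -> [6] and [4]
  Merge: [6] + [4] -> [4, 6]
  Split: [9, 7] -> [9] and [7]
  Merge: [9] + [7] -> [7, 9]
Merge: [4, 6] + [7, 9] -> [4, 6, 7, 9]

Final sorted array: [4, 6, 7, 9]

The merge sort proceeds by recursively splitting the array and merging sorted halves.
After all merges, the sorted array is [4, 6, 7, 9].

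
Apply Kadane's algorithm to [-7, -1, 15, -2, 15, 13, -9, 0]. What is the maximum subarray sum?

Using Kadane's algorithm on [-7, -1, 15, -2, 15, 13, -9, 0]:

Scanning through the array:
Position 1 (value -1): max_ending_here = -1, max_so_far = -1
Position 2 (value 15): max_ending_here = 15, max_so_far = 15
Position 3 (value -2): max_ending_here = 13, max_so_far = 15
Position 4 (value 15): max_ending_here = 28, max_so_far = 28
Position 5 (value 13): max_ending_here = 41, max_so_far = 41
Position 6 (value -9): max_ending_here = 32, max_so_far = 41
Position 7 (value 0): max_ending_here = 32, max_so_far = 41

Maximum subarray: [15, -2, 15, 13]
Maximum sum: 41

The maximum subarray is [15, -2, 15, 13] with sum 41. This subarray runs from index 2 to index 5.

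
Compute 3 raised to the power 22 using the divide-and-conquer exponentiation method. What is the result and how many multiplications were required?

Computing 3^22 by squaring (build up from 3^1; each line after the first costs one multiplication):

3^1 = 3
3^2 = (3^1)^2 = 3^2 = 9
3^4 = (3^2)^2 = 9^2 = 81
3^5 = 3 * 3^4 = 3 * 81 = 243
3^10 = (3^5)^2 = 243^2 = 59049
3^11 = 3 * 3^10 = 3 * 59049 = 177147
3^22 = (3^11)^2 = 177147^2 = 31381059609

Result: 31381059609
Multiplications needed: 6 (6 lines after 3^1)

3^22 = 31381059609. Using exponentiation by squaring, this requires 6 multiplications. The key idea: if the exponent is even, square the half-power; if odd, multiply by the base once.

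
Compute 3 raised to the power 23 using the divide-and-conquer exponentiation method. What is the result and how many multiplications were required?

Computing 3^23 by squaring (build up from 3^1; each line after the first costs one multiplication):

3^1 = 3
3^2 = (3^1)^2 = 3^2 = 9
3^4 = (3^2)^2 = 9^2 = 81
3^5 = 3 * 3^4 = 3 * 81 = 243
3^10 = (3^5)^2 = 243^2 = 59049
3^11 = 3 * 3^10 = 3 * 59049 = 177147
3^22 = (3^11)^2 = 177147^2 = 31381059609
3^23 = 3 * 3^22 = 3 * 31381059609 = 94143178827

Result: 94143178827
Multiplications needed: 7 (7 lines after 3^1)

3^23 = 94143178827. Using exponentiation by squaring, this requires 7 multiplications. The key idea: if the exponent is even, square the half-power; if odd, multiply by the base once.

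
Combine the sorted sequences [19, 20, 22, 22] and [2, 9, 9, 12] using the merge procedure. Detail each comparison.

Merging process:

Compare 19 vs 2: take 2 from right. Merged: [2]
Compare 19 vs 9: take 9 from right. Merged: [2, 9]
Compare 19 vs 9: take 9 from right. Merged: [2, 9, 9]
Compare 19 vs 12: take 12 from right. Merged: [2, 9, 9, 12]
Append remaining from left: [19, 20, 22, 22]. Merged: [2, 9, 9, 12, 19, 20, 22, 22]

Final merged array: [2, 9, 9, 12, 19, 20, 22, 22]
Total comparisons: 4

The merged array is [2, 9, 9, 12, 19, 20, 22, 22], requiring 4 comparisons. The merge step runs in O(n) time where n is the total number of elements.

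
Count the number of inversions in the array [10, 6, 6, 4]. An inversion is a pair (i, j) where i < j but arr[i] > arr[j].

Finding inversions in [10, 6, 6, 4]:

(0, 1): arr[0]=10 > arr[1]=6
(0, 2): arr[0]=10 > arr[2]=6
(0, 3): arr[0]=10 > arr[3]=4
(1, 3): arr[1]=6 > arr[3]=4
(2, 3): arr[2]=6 > arr[3]=4

Total inversions: 5

The array has 5 inversion(s): (0,1), (0,2), (0,3), (1,3), (2,3). Each pair (i,j) satisfies i < j and arr[i] > arr[j].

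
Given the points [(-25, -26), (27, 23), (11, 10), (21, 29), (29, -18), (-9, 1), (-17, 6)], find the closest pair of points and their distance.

Computing all pairwise distances among 7 points:

d((-25, -26), (27, 23)) = 71.4493
d((-25, -26), (11, 10)) = 50.9117
d((-25, -26), (21, 29)) = 71.7008
d((-25, -26), (29, -18)) = 54.5894
d((-25, -26), (-9, 1)) = 31.3847
d((-25, -26), (-17, 6)) = 32.9848
d((27, 23), (11, 10)) = 20.6155
d((27, 23), (21, 29)) = 8.4853 <-- minimum
d((27, 23), (29, -18)) = 41.0488
d((27, 23), (-9, 1)) = 42.19
d((27, 23), (-17, 6)) = 47.1699
d((11, 10), (21, 29)) = 21.4709
d((11, 10), (29, -18)) = 33.2866
d((11, 10), (-9, 1)) = 21.9317
d((11, 10), (-17, 6)) = 28.2843
d((21, 29), (29, -18)) = 47.676
d((21, 29), (-9, 1)) = 41.0366
d((21, 29), (-17, 6)) = 44.4185
d((29, -18), (-9, 1)) = 42.4853
d((29, -18), (-17, 6)) = 51.8845
d((-9, 1), (-17, 6)) = 9.434

Closest pair: (27, 23) and (21, 29) with distance 8.4853

The closest pair is (27, 23) and (21, 29) with Euclidean distance 8.4853. For 7 points, brute-force pairwise comparison is shown above. For large n, the divide-and-conquer algorithm (sort by x, recurse on halves, check the dividing strip) achieves O(n log n).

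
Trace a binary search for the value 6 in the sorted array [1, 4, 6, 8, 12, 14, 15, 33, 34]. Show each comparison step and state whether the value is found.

Binary search for 6 in [1, 4, 6, 8, 12, 14, 15, 33, 34]:

lo=0, hi=8, mid=4, arr[mid]=12 -> 12 > 6, search left half
lo=0, hi=3, mid=1, arr[mid]=4 -> 4 < 6, search right half
lo=2, hi=3, mid=2, arr[mid]=6 -> Found target at index 2!

Binary search finds 6 at index 2 after 3 comparisons. The search repeatedly halves the search space by comparing with the middle element.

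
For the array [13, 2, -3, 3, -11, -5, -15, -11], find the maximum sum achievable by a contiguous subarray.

Using Kadane's algorithm on [13, 2, -3, 3, -11, -5, -15, -11]:

Scanning through the array:
Position 1 (value 2): max_ending_here = 15, max_so_far = 15
Position 2 (value -3): max_ending_here = 12, max_so_far = 15
Position 3 (value 3): max_ending_here = 15, max_so_far = 15
Position 4 (value -11): max_ending_here = 4, max_so_far = 15
Position 5 (value -5): max_ending_here = -1, max_so_far = 15
Position 6 (value -15): max_ending_here = -15, max_so_far = 15
Position 7 (value -11): max_ending_here = -11, max_so_far = 15

Maximum subarray: [13, 2]
Maximum sum: 15

The maximum subarray is [13, 2] with sum 15. This subarray runs from index 0 to index 1.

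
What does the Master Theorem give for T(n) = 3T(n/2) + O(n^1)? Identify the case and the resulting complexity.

Master Theorem for T(n) = 3T(n/2) + O(n^1):

a = 3, b = 2, c = 1
log_b(a) = log_2(3) = 1.5850

Case 1: c = 1 < log_2(3) = 1.5850
T(n) = O(n^(log_2 3))

For T(n) = 3T(n/2) + O(n^1): log_2(3) = 1.5850. This is Case 1 of the Master Theorem (c < log_b(a), work dominated by leaves), giving O(n^(log_2 3)).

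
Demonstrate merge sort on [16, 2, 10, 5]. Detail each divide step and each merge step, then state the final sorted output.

Merge sort trace:

Split: [16, 2, 10, 5] -> [16, 2] and [10, 5]
  Split: [16, 2] -> [16] and [2]
  Merge: [16] + [2] -> [2, 16]
  Split: [10, 5] -> [10] and [5]
  Merge: [10] + [5] -> [5, 10]
Merge: [2, 16] + [5, 10] -> [2, 5, 10, 16]

Final sorted array: [2, 5, 10, 16]

The merge sort proceeds by recursively splitting the array and merging sorted halves.
After all merges, the sorted array is [2, 5, 10, 16].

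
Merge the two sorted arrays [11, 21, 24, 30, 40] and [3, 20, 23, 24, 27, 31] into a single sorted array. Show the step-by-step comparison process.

Merging process:

Compare 11 vs 3: take 3 from right. Merged: [3]
Compare 11 vs 20: take 11 from left. Merged: [3, 11]
Compare 21 vs 20: take 20 from right. Merged: [3, 11, 20]
Compare 21 vs 23: take 21 from left. Merged: [3, 11, 20, 21]
Compare 24 vs 23: take 23 from right. Merged: [3, 11, 20, 21, 23]
Compare 24 vs 24: take 24 from left. Merged: [3, 11, 20, 21, 23, 24]
Compare 30 vs 24: take 24 from right. Merged: [3, 11, 20, 21, 23, 24, 24]
Compare 30 vs 27: take 27 from right. Merged: [3, 11, 20, 21, 23, 24, 24, 27]
Compare 30 vs 31: take 30 from left. Merged: [3, 11, 20, 21, 23, 24, 24, 27, 30]
Compare 40 vs 31: take 31 from right. Merged: [3, 11, 20, 21, 23, 24, 24, 27, 30, 31]
Append remaining from left: [40]. Merged: [3, 11, 20, 21, 23, 24, 24, 27, 30, 31, 40]

Final merged array: [3, 11, 20, 21, 23, 24, 24, 27, 30, 31, 40]
Total comparisons: 10

The merged array is [3, 11, 20, 21, 23, 24, 24, 27, 30, 31, 40], requiring 10 comparisons. The merge step runs in O(n) time where n is the total number of elements.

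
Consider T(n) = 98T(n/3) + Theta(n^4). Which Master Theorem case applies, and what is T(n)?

Master Theorem for T(n) = 98T(n/3) + O(n^4):

a = 98, b = 3, c = 4
log_b(a) = log_3(98) = 4.1734

Case 1: c = 4 < log_3(98) = 4.1734
T(n) = O(n^(log_3 98))

For T(n) = 98T(n/3) + O(n^4): log_3(98) = 4.1734. This is Case 1 of the Master Theorem (c < log_b(a), work dominated by leaves), giving O(n^(log_3 98)).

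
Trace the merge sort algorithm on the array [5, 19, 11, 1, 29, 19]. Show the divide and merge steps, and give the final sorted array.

Merge sort trace:

Split: [5, 19, 11, 1, 29, 19] -> [5, 19, 11] and [1, 29, 19]
  Split: [5, 19, 11] -> [5] and [19, 11]
    Split: [19, 11] -> [19] and [11]
    Merge: [19] + [11] -> [11, 19]
  Merge: [5] + [11, 19] -> [5, 11, 19]
  Split: [1, 29, 19] -> [1] and [29, 19]
    Split: [29, 19] -> [29] and [19]
    Merge: [29] + [19] -> [19, 29]
  Merge: [1] + [19, 29] -> [1, 19, 29]
Merge: [5, 11, 19] + [1, 19, 29] -> [1, 5, 11, 19, 19, 29]

Final sorted array: [1, 5, 11, 19, 19, 29]

The merge sort proceeds by recursively splitting the array and merging sorted halves.
After all merges, the sorted array is [1, 5, 11, 19, 19, 29].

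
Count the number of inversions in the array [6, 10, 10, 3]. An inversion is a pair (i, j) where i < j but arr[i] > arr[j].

Finding inversions in [6, 10, 10, 3]:

(0, 3): arr[0]=6 > arr[3]=3
(1, 3): arr[1]=10 > arr[3]=3
(2, 3): arr[2]=10 > arr[3]=3

Total inversions: 3

The array has 3 inversion(s): (0,3), (1,3), (2,3). Each pair (i,j) satisfies i < j and arr[i] > arr[j].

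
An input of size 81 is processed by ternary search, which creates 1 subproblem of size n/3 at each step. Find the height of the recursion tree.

For divide and conquer with division factor 3:

Problem sizes at each level:
Level 0: 81
Level 1: 27
Level 2: 9
Level 3: 3
Level 4: 1

The root is level 0 and the size-1 base case is level 4 (the tree spans levels 0 through 4, i.e. 5 levels counting the root), so the depth is the number of divisions: log_3(81) = 4

The recursion tree depth is log_3(81) = 4. At each level, the problem size is divided by 3, so it takes 4 divisions to reduce to a base case of size 1. The algorithm makes 1 recursive call at each level.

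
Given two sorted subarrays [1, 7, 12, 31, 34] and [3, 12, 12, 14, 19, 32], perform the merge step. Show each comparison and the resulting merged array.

Merging process:

Compare 1 vs 3: take 1 from left. Merged: [1]
Compare 7 vs 3: take 3 from right. Merged: [1, 3]
Compare 7 vs 12: take 7 from left. Merged: [1, 3, 7]
Compare 12 vs 12: take 12 from left. Merged: [1, 3, 7, 12]
Compare 31 vs 12: take 12 from right. Merged: [1, 3, 7, 12, 12]
Compare 31 vs 12: take 12 from right. Merged: [1, 3, 7, 12, 12, 12]
Compare 31 vs 14: take 14 from right. Merged: [1, 3, 7, 12, 12, 12, 14]
Compare 31 vs 19: take 19 from right. Merged: [1, 3, 7, 12, 12, 12, 14, 19]
Compare 31 vs 32: take 31 from left. Merged: [1, 3, 7, 12, 12, 12, 14, 19, 31]
Compare 34 vs 32: take 32 from right. Merged: [1, 3, 7, 12, 12, 12, 14, 19, 31, 32]
Append remaining from left: [34]. Merged: [1, 3, 7, 12, 12, 12, 14, 19, 31, 32, 34]

Final merged array: [1, 3, 7, 12, 12, 12, 14, 19, 31, 32, 34]
Total comparisons: 10

The merged array is [1, 3, 7, 12, 12, 12, 14, 19, 31, 32, 34], requiring 10 comparisons. The merge step runs in O(n) time where n is the total number of elements.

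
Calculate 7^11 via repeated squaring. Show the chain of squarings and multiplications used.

Computing 7^11 by squaring (build up from 7^1; each line after the first costs one multiplication):

7^1 = 7
7^2 = (7^1)^2 = 7^2 = 49
7^4 = (7^2)^2 = 49^2 = 2401
7^5 = 7 * 7^4 = 7 * 2401 = 16807
7^10 = (7^5)^2 = 16807^2 = 282475249
7^11 = 7 * 7^10 = 7 * 282475249 = 1977326743

Result: 1977326743
Multiplications needed: 5 (5 lines after 7^1)

7^11 = 1977326743. Using exponentiation by squaring, this requires 5 multiplications. The key idea: if the exponent is even, square the half-power; if odd, multiply by the base once.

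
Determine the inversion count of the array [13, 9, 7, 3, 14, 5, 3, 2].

Finding inversions in [13, 9, 7, 3, 14, 5, 3, 2]:

(0, 1): arr[0]=13 > arr[1]=9
(0, 2): arr[0]=13 > arr[2]=7
(0, 3): arr[0]=13 > arr[3]=3
(0, 5): arr[0]=13 > arr[5]=5
(0, 6): arr[0]=13 > arr[6]=3
(0, 7): arr[0]=13 > arr[7]=2
(1, 2): arr[1]=9 > arr[2]=7
(1, 3): arr[1]=9 > arr[3]=3
(1, 5): arr[1]=9 > arr[5]=5
(1, 6): arr[1]=9 > arr[6]=3
(1, 7): arr[1]=9 > arr[7]=2
(2, 3): arr[2]=7 > arr[3]=3
(2, 5): arr[2]=7 > arr[5]=5
(2, 6): arr[2]=7 > arr[6]=3
(2, 7): arr[2]=7 > arr[7]=2
(3, 7): arr[3]=3 > arr[7]=2
(4, 5): arr[4]=14 > arr[5]=5
(4, 6): arr[4]=14 > arr[6]=3
(4, 7): arr[4]=14 > arr[7]=2
(5, 6): arr[5]=5 > arr[6]=3
(5, 7): arr[5]=5 > arr[7]=2
(6, 7): arr[6]=3 > arr[7]=2

Total inversions: 22

The array has 22 inversion(s): (0,1), (0,2), (0,3), (0,5), (0,6), (0,7), (1,2), (1,3), (1,5), (1,6), (1,7), (2,3), (2,5), (2,6), (2,7), (3,7), (4,5), (4,6), (4,7), (5,6), (5,7), (6,7). Each pair (i,j) satisfies i < j and arr[i] > arr[j].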